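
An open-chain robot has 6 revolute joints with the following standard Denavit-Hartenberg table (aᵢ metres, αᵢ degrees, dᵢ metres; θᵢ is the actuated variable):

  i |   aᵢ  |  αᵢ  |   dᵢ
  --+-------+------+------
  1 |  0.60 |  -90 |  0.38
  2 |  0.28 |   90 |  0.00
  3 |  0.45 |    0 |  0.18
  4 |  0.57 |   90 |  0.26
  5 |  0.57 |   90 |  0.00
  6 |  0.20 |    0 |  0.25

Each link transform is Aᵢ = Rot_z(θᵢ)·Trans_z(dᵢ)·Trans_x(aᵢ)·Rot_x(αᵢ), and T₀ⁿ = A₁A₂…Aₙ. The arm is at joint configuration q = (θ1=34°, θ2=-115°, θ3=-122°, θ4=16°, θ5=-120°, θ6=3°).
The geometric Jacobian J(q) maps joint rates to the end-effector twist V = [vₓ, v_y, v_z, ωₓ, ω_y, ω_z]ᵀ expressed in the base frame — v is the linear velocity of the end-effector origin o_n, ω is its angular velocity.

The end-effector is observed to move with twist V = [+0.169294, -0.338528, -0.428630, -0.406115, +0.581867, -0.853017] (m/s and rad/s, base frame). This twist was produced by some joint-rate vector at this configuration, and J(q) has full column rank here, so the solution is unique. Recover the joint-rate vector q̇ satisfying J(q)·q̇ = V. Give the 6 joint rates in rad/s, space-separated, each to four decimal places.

-0.8820 0.3400 -0.9910 0.7790 0.0720 0.4200

o_n = [0.7546, 0.0885, 0.4593]
J₁: ẑ×o_n = [-0.0885, 0.7546, 0.0000], ω = ẑ
J2: z=[-0.5592, 0.8290, 0.0000] o=[0.4974, 0.3355, 0.3800] → [0.0657, 0.0443, -0.0751, -0.5592, 0.8290, 0.0000]
J3: z=[-0.7514, -0.5068, -0.4226] o=[0.3993, 0.2693, 0.6338] → [0.0120, -0.2812, 0.3159, -0.7514, -0.5068, -0.4226]
J4: z=[-0.7514, -0.5068, -0.4226] o=[0.5610, -0.0819, 0.3416] → [0.0124, 0.0066, -0.0299, -0.7514, -0.5068, -0.4226]
J5: z=[0.1827, 0.4557, -0.8712] o=[0.7271, -0.6308, 0.0893] → [0.7953, -0.0916, 0.1189, 0.1827, 0.4557, -0.8712]
J6: z=[-0.9248, 0.3803, 0.0050] o=[0.9173, -0.1721, 0.3691] → [0.0330, 0.0826, -0.1791, -0.9248, 0.3803, 0.0050]
q̇ = J⁺·V = [-0.8820, 0.3400, -0.9910, 0.7790, 0.0720, 0.4200]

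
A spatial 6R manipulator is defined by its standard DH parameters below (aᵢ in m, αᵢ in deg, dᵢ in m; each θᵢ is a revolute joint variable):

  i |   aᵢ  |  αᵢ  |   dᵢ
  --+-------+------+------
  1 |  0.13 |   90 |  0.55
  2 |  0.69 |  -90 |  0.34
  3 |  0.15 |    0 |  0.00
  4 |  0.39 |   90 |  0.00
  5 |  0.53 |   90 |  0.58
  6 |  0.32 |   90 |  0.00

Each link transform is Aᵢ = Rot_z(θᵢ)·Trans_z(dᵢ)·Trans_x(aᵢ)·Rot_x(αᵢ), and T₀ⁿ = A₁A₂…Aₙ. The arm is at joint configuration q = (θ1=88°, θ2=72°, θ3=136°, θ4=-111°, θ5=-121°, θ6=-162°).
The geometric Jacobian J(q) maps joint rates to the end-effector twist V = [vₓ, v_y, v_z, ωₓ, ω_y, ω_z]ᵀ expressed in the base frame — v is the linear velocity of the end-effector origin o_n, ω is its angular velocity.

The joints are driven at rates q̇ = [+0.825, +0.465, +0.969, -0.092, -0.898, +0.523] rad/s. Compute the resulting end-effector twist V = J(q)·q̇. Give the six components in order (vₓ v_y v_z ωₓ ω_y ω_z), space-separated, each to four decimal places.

-0.8746 -0.0183 0.1871 -0.2058 -1.3267 0.4319

o_n = [0.5779, 0.6136, 1.4732]
J₁: ẑ×o_n = [-0.6136, 0.5779, 0.0000], ω = ẑ
J2: z=[0.9994, -0.0349, 0.0000] o=[0.0045, 0.1299, 0.5500] → [-0.0322, -0.9226, 0.5033, 0.9994, -0.0349, 0.0000]
J3: z=[-0.0332, -0.9505, 0.3090] o=[0.3518, 0.3311, 1.2062] → [-0.3410, 0.0787, 0.2056, -0.0332, -0.9505, 0.3090]
J4: z=[-0.0332, -0.9505, 0.3090] o=[0.2465, 0.3015, 1.1036] → [-0.4477, 0.1147, 0.3047, -0.0332, -0.9505, 0.3090]
J5: z=[0.9103, 0.0989, 0.4019] o=[0.0856, 0.4164, 1.4398] → [-0.0759, 0.1675, 0.1308, 0.9103, 0.0989, 0.4019]
J6: z=[0.3366, -0.7421, -0.5797] o=[0.7412, 0.8251, 1.2972] → [-0.2532, 0.0355, -0.1924, 0.3366, -0.7421, -0.5797]
V = J·q̇ = [-0.8746, -0.0183, 0.1871, -0.2058, -1.3267, 0.4319]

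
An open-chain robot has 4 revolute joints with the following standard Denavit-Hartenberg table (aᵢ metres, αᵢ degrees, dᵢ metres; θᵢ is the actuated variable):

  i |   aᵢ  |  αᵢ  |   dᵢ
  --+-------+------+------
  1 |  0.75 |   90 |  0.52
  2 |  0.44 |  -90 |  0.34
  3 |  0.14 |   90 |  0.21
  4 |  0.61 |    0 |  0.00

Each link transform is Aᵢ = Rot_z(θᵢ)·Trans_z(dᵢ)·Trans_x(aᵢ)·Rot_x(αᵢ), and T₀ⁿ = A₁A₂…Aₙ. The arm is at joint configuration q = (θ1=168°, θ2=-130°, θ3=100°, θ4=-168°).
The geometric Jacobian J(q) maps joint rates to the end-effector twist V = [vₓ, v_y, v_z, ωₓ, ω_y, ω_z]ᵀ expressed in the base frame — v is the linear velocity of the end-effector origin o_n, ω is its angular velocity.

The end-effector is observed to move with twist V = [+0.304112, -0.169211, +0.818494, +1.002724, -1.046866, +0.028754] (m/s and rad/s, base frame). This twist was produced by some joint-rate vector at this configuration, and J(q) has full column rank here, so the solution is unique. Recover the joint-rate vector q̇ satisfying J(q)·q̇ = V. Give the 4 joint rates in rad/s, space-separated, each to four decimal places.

o_n = [-0.3052, 0.8723, 0.0687]
J₁: ẑ×o_n = [-0.8723, -0.3052, 0.0000], ω = ẑ
J2: z=[0.2079, 0.9781, 0.0000] o=[-0.7336, 0.1559, 0.5200] → [-0.4414, 0.0938, -0.2701, 0.2079, 0.9781, 0.0000]
J3: z=[-0.7493, 0.1593, -0.6428] o=[-0.3863, 0.4297, 0.1829] → [0.2663, -0.1377, -0.3445, -0.7493, 0.1593, -0.6428]
J4: z=[0.5831, -0.3015, -0.7544] o=[-0.5876, 0.3315, 0.0666] → [0.4073, -0.2143, 0.4004, 0.5831, -0.3015, -0.7544]
q̇ = J⁺·V = [0.1300, -0.6660, -0.8530, 0.8610]

0.1300 -0.6660 -0.8530 0.8610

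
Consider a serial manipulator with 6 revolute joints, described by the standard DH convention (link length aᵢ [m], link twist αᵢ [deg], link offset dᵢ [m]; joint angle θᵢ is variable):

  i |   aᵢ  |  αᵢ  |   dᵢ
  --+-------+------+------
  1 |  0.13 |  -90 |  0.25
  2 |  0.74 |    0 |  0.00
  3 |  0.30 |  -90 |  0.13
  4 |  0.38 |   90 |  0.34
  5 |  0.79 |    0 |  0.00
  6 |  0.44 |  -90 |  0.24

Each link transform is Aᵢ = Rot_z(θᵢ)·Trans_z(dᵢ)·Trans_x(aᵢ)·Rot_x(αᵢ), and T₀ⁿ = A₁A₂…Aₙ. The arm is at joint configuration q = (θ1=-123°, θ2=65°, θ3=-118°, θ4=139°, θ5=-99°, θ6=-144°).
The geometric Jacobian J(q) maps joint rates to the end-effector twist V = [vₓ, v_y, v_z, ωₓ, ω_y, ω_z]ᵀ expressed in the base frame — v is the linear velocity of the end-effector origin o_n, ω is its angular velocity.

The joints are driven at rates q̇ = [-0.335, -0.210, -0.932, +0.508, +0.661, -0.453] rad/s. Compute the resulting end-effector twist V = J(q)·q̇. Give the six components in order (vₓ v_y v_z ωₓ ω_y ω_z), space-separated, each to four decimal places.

-0.1106 0.8618 0.0306 -1.3551 0.2983 -0.5317

o_n = [-0.4301, -0.5002, -0.0605]
J₁: ẑ×o_n = [0.5002, -0.4301, 0.0000], ω = ẑ
J2: z=[0.8387, -0.5446, 0.0000] o=[-0.0708, -0.1090, 0.2500] → [0.1691, 0.2604, -0.5238, 0.8387, -0.5446, 0.0000]
J3: z=[0.8387, -0.5446, 0.0000] o=[-0.2411, -0.3713, -0.4207] → [-0.1962, -0.3021, -0.2110, 0.8387, -0.5446, 0.0000]
J4: z=[-0.4350, -0.6698, -0.6018] o=[-0.2304, -0.5935, -0.1811] → [-0.0246, 0.1726, -0.1743, -0.4350, -0.6698, -0.6018]
J5: z=[-0.8480, 0.0799, 0.5240] o=[-0.4934, -0.5407, -0.6147] → [0.0231, 0.5032, -0.0394, -0.8480, 0.0799, 0.5240]
J6: z=[-0.8480, 0.0799, 0.5240] o=[-0.1166, -0.1093, -0.0707] → [0.2056, -0.1556, 0.3565, -0.8480, 0.0799, 0.5240]
V = J·q̇ = [-0.1106, 0.8618, 0.0306, -1.3551, 0.2983, -0.5317]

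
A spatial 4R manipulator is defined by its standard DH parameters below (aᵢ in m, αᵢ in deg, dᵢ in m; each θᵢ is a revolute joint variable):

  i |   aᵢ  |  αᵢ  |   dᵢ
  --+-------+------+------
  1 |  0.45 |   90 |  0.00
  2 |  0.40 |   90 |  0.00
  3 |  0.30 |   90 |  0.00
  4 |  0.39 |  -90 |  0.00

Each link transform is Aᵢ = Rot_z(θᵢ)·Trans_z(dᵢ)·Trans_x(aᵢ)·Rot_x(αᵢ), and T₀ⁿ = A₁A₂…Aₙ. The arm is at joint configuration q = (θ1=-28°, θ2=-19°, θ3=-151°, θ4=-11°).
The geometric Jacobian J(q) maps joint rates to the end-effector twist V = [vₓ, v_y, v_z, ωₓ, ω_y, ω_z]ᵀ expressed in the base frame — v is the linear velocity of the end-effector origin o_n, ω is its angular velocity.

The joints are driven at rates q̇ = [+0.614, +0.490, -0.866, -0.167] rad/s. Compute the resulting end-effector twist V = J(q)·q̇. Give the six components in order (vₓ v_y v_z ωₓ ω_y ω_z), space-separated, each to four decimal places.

o_n = [0.4095, 0.1572, 0.1346]
J₁: ẑ×o_n = [-0.1572, 0.4095, 0.0000], ω = ẑ
J2: z=[-0.4695, -0.8829, 0.0000] o=[0.3973, -0.2113, 0.0000] → [-0.1188, 0.0632, -0.1622, -0.4695, -0.8829, 0.0000]
J3: z=[-0.2875, 0.1528, -0.9455] o=[0.7313, -0.3888, -0.1302] → [0.5567, 0.3804, -0.1078, -0.2875, 0.1528, -0.9455]
J4: z=[-0.8153, -0.5570, 0.1578] o=[0.5805, -0.1439, -0.0448] → [-0.1474, 0.1193, -0.3408, -0.8153, -0.5570, 0.1578]
V = J·q̇ = [-0.6123, -0.0669, 0.0707, 0.1551, -0.4720, 1.4065]

-0.6123 -0.0669 0.0707 0.1551 -0.4720 1.4065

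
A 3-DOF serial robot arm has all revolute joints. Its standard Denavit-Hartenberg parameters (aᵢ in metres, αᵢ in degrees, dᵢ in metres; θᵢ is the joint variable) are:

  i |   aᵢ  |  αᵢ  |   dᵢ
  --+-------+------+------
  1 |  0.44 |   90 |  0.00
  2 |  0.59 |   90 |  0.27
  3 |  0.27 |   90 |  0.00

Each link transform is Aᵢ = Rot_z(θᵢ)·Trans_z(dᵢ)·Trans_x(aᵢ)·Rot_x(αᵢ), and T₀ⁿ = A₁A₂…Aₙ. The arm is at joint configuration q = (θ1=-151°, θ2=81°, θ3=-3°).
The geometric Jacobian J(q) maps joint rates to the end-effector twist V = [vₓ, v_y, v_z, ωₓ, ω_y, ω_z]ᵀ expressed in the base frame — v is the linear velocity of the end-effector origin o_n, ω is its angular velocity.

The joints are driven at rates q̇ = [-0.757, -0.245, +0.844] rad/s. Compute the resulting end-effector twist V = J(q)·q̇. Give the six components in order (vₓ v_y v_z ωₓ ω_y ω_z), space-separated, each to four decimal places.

-0.3353 0.5715 -0.0212 -0.6103 -0.6184 -0.8890

o_n = [-0.6265, -0.0547, 0.8490]
J₁: ẑ×o_n = [0.0547, -0.6265, 0.0000], ω = ẑ
J2: z=[-0.4848, 0.8746, 0.0000] o=[-0.3848, -0.2133, 0.0000] → [0.7426, 0.4116, 0.1345, -0.4848, 0.8746, 0.0000]
J3: z=[-0.8639, -0.4788, -0.1564] o=[-0.5965, -0.0219, 0.5827] → [-0.1327, 0.2348, 0.0140, -0.8639, -0.4788, -0.1564]
V = J·q̇ = [-0.3353, 0.5715, -0.0212, -0.6103, -0.6184, -0.8890]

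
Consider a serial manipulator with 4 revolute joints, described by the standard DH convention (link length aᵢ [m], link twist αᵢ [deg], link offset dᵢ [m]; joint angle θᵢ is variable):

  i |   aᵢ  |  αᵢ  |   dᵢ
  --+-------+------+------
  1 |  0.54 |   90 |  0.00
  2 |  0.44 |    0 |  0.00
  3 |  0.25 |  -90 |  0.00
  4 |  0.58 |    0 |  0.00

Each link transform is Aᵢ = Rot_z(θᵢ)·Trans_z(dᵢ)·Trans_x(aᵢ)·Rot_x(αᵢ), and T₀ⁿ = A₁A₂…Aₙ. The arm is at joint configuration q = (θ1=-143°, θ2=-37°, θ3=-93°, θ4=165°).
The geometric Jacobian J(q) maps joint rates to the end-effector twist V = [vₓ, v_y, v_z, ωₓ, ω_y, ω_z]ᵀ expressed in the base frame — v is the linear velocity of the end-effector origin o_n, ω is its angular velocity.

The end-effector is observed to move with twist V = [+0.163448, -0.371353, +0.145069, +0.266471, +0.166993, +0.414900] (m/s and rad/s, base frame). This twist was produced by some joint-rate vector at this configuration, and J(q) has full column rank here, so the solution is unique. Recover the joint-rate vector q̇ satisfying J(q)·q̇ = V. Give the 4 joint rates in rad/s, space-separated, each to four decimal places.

0.1520 0.5620 -0.5890 -0.4090

o_n = [-0.7808, -0.7764, -0.0271]
J₁: ẑ×o_n = [0.7764, -0.7808, 0.0000], ω = ẑ
J2: z=[-0.6018, 0.7986, 0.0000] o=[-0.4313, -0.3250, 0.0000] → [-0.0217, -0.0163, 0.5508, -0.6018, 0.7986, 0.0000]
J3: z=[-0.6018, 0.7986, 0.0000] o=[-0.7119, -0.5365, -0.2648] → [0.1898, 0.1430, 0.1994, -0.6018, 0.7986, 0.0000]
J4: z=[-0.6118, -0.4610, -0.6428] o=[-0.5836, -0.4397, -0.4563] → [-0.4142, 0.3894, 0.1150, -0.6118, -0.4610, -0.6428]
q̇ = J⁺·V = [0.1520, 0.5620, -0.5890, -0.4090]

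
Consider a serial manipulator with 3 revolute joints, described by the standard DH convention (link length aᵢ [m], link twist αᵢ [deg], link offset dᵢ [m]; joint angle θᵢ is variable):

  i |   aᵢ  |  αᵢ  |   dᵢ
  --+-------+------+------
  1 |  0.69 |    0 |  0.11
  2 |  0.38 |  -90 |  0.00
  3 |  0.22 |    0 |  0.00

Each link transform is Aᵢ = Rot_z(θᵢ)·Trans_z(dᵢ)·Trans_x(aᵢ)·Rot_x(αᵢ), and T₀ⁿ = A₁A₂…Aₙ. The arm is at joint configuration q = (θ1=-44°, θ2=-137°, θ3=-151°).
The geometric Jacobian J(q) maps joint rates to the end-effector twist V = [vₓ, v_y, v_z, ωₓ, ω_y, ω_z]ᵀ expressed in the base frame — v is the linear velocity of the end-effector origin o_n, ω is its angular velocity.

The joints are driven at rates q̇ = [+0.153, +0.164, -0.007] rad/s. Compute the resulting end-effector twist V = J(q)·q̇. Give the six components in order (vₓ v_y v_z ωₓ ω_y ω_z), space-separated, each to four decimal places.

o_n = [0.3088, -0.4760, 0.2167]
J₁: ẑ×o_n = [0.4760, 0.3088, -0.0000], ω = ẑ
J2: z=[0.0000, 0.0000, 1.0000] o=[0.4963, -0.4793, 0.1100] → [-0.0033, -0.1876, 0.0000, 0.0000, 0.0000, 1.0000]
J3: z=[-0.0175, -0.9998, 0.0000] o=[0.1164, -0.4727, 0.1100] → [-0.1066, 0.0019, 0.1924, -0.0175, -0.9998, 0.0000]
V = J·q̇ = [0.0730, 0.0165, -0.0013, 0.0001, 0.0070, 0.3170]

0.0730 0.0165 -0.0013 0.0001 0.0070 0.3170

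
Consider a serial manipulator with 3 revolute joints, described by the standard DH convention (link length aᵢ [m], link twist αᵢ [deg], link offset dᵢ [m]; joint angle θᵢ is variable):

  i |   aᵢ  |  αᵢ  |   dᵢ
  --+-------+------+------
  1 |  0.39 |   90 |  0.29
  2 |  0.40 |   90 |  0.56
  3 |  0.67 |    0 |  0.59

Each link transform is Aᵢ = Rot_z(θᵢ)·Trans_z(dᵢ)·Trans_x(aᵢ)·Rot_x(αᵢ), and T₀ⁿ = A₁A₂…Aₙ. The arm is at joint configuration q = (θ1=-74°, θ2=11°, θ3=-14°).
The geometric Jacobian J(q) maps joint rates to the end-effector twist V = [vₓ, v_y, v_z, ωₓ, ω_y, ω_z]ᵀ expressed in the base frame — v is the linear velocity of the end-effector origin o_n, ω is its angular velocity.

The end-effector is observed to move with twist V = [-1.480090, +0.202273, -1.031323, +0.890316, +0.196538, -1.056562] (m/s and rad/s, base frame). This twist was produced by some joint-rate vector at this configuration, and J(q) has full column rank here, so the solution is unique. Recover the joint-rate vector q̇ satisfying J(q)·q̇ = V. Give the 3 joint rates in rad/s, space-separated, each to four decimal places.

-0.7660 -0.9100 0.2960

o_n = [0.0402, -1.5837, -0.0888]
J₁: ẑ×o_n = [1.5837, 0.0402, -0.0000], ω = ẑ
J2: z=[-0.9613, -0.2756, 0.0000] o=[0.1075, -0.3749, 0.2900] → [0.1044, -0.3641, 1.1434, -0.9613, -0.2756, 0.0000]
J3: z=[0.0526, -0.1834, -0.9816] o=[-0.3226, -0.9067, 0.3663] → [-0.5811, -0.3321, 0.0309, 0.0526, -0.1834, -0.9816]
q̇ = J⁺·V = [-0.7660, -0.9100, 0.2960]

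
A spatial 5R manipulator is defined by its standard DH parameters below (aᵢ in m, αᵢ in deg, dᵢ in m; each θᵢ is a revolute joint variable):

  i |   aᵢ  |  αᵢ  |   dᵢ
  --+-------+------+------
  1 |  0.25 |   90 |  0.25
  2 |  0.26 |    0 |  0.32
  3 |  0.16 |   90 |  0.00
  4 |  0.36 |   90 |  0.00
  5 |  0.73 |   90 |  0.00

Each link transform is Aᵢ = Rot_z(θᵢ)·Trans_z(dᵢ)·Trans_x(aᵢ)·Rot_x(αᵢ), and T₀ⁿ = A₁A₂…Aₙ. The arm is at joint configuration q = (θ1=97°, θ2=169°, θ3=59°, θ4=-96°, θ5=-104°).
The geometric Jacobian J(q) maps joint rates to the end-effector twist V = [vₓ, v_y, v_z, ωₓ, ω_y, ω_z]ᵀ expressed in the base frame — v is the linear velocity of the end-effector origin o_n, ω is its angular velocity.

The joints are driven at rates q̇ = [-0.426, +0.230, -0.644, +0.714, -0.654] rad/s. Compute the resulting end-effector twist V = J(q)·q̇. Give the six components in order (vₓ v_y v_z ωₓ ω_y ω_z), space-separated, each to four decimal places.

o_n = [0.0846, 0.4405, -0.2790]
J₁: ẑ×o_n = [-0.4405, 0.0846, 0.0000], ω = ẑ
J2: z=[0.9925, 0.1219, 0.0000] o=[-0.0305, 0.2481, 0.2500] → [-0.0645, 0.5251, 0.1769, 0.9925, 0.1219, 0.0000]
J3: z=[0.9925, 0.1219, 0.0000] o=[0.3183, 0.0338, 0.2996] → [-0.0705, 0.5743, 0.4321, 0.9925, 0.1219, 0.0000]
J4: z=[0.0906, -0.7376, 0.6691] o=[0.3313, -0.0724, 0.1807] → [-0.0042, -0.1235, -0.1355, 0.0906, -0.7376, 0.6691]
J5: z=[0.0226, 0.6732, 0.7391] o=[-0.0271, -0.0911, 0.2087] → [-0.7212, 0.0936, -0.0631, 0.0226, 0.6732, 0.7391]
V = J·q̇ = [0.6870, -0.4345, -0.2931, -0.3611, -1.0174, -0.4316]

0.6870 -0.4345 -0.2931 -0.3611 -1.0174 -0.4316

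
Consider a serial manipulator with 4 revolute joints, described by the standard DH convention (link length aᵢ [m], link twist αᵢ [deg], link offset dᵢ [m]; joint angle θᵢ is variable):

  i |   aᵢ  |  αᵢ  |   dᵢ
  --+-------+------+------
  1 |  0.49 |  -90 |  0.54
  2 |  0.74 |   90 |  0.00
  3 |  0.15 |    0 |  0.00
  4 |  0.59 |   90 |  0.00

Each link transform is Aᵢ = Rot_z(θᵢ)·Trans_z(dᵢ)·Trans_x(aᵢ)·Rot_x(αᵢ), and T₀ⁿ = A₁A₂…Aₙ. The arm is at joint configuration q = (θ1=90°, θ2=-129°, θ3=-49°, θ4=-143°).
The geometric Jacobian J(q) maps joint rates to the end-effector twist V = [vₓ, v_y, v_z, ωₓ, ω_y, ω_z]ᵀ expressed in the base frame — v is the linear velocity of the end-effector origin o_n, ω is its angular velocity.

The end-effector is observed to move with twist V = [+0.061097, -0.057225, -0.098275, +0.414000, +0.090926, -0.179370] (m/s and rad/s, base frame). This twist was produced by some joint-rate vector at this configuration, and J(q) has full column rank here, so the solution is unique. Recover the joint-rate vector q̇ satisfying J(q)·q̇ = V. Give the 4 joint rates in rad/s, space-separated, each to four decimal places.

o_n = [-0.0095, 0.3256, 0.7431]
J₁: ẑ×o_n = [-0.3256, -0.0095, 0.0000], ω = ẑ
J2: z=[-1.0000, 0.0000, 0.0000] o=[0.0000, 0.4900, 0.5400] → [0.0000, 0.2031, 0.1644, -1.0000, 0.0000, 0.0000]
J3: z=[-0.0000, -0.7771, -0.6293] o=[0.0000, 0.0243, 1.1151] → [0.4787, 0.0060, -0.0074, -0.0000, -0.7771, -0.6293]
J4: z=[-0.0000, -0.7771, -0.6293] o=[0.1132, -0.0376, 1.1916] → [0.5771, 0.0772, -0.0953, -0.0000, -0.7771, -0.6293]
q̇ = J⁺·V = [-0.2530, -0.4140, -0.4700, 0.3530]

-0.2530 -0.4140 -0.4700 0.3530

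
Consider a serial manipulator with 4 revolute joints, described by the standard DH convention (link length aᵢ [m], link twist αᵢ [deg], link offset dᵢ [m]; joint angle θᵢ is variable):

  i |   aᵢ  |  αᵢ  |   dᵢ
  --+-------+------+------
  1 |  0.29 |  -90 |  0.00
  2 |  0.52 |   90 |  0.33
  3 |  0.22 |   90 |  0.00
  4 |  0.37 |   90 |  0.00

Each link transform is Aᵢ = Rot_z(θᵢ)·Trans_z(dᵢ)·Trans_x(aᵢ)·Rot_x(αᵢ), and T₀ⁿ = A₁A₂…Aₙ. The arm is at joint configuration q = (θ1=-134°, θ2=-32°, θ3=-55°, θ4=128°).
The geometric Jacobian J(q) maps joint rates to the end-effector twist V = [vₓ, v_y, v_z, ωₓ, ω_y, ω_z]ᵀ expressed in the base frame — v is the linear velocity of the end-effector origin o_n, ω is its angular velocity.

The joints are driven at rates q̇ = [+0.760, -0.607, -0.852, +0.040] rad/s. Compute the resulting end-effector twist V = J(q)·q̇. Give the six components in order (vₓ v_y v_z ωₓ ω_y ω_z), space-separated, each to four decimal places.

0.7171 0.0968 0.1632 -0.7475 0.1328 0.0201

o_n = [-0.1558, -0.6456, 0.5204]
J₁: ẑ×o_n = [0.6456, -0.1558, 0.0000], ω = ẑ
J2: z=[0.7193, -0.6947, 0.0000] o=[-0.2015, -0.2086, 0.0000] → [-0.3615, -0.3744, -0.2827, 0.7193, -0.6947, 0.0000]
J3: z=[0.3681, 0.3812, 0.8480] o=[-0.2704, -0.7551, 0.2756] → [0.0005, 0.0070, -0.0034, 0.3681, 0.3812, 0.8480]
J4: z=[0.0700, 0.8982, -0.4341] o=[-0.4744, -0.7069, 0.3424] → [0.1865, -0.1507, -0.2818, 0.0700, 0.8982, -0.4341]
V = J·q̇ = [0.7171, 0.0968, 0.1632, -0.7475, 0.1328, 0.0201]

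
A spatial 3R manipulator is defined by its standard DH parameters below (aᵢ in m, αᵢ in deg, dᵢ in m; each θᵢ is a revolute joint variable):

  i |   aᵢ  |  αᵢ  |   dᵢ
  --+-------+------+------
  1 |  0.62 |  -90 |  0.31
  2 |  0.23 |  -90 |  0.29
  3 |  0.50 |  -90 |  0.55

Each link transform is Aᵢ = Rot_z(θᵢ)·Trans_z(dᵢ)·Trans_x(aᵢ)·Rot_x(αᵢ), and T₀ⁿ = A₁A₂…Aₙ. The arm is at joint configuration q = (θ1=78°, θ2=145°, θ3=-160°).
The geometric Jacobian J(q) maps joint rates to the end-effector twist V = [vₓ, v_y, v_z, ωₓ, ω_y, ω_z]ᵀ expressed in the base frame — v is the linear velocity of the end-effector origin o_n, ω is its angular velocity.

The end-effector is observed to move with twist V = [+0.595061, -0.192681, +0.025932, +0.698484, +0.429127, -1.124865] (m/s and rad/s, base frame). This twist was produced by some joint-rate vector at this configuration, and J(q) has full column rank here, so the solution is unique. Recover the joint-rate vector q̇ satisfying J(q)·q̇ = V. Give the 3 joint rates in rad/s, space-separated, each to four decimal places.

o_n = [-0.3468, 0.5859, 0.8981]
J₁: ẑ×o_n = [-0.5859, -0.3468, 0.0000], ω = ẑ
J2: z=[-0.9781, 0.2079, 0.0000] o=[0.1289, 0.6065, 0.3100] → [0.1223, 0.5753, 0.1190, -0.9781, 0.2079, 0.0000]
J3: z=[-0.1193, -0.5610, 0.8192] o=[-0.1939, 0.4825, 0.1781] → [-0.4887, -0.0393, -0.0981, -0.1193, -0.5610, 0.8192]
q̇ = J⁺·V = [-0.3180, -0.5940, -0.9850]

-0.3180 -0.5940 -0.9850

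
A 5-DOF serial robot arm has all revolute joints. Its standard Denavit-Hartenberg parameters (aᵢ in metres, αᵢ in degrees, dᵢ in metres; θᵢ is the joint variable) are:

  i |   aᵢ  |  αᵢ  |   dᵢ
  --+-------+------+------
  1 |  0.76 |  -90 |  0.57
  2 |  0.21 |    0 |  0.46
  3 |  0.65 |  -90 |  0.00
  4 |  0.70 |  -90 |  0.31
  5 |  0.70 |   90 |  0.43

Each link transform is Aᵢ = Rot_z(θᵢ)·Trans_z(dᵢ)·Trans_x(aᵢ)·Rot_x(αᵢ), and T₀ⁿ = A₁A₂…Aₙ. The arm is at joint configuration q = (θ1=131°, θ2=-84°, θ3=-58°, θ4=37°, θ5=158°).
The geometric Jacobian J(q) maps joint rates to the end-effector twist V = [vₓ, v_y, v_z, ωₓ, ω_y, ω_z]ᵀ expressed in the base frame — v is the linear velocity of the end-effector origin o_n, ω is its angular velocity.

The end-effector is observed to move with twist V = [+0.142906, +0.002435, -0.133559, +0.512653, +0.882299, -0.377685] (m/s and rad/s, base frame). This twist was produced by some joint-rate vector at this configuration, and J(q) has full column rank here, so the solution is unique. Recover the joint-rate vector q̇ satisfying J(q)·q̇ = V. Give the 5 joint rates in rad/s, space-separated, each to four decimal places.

o_n = [-0.3738, 0.2991, 1.0824]
J₁: ẑ×o_n = [-0.2991, -0.3738, 0.0000], ω = ẑ
J2: z=[-0.7547, -0.6561, 0.0000] o=[-0.4986, 0.5736, 0.5700] → [-0.3362, 0.3867, 0.2890, -0.7547, -0.6561, 0.0000]
J3: z=[-0.7547, -0.6561, 0.0000] o=[-0.8602, 0.2884, 0.7788] → [-0.1992, 0.2291, 0.3109, -0.7547, -0.6561, 0.0000]
J4: z=[-0.4039, 0.4646, 0.7880] o=[-0.5241, -0.0982, 1.1790] → [-0.3580, 0.0794, -0.2303, -0.4039, 0.4646, 0.7880]
J5: z=[0.2916, 0.8819, -0.3705] o=[-0.0424, -0.0103, 1.7675] → [-0.4895, 0.3226, 0.3825, 0.2916, 0.8819, -0.3705]
q̇ = J⁺·V = [-0.4730, -0.9140, 0.2150, 0.2780, 0.3340]

-0.4730 -0.9140 0.2150 0.2780 0.3340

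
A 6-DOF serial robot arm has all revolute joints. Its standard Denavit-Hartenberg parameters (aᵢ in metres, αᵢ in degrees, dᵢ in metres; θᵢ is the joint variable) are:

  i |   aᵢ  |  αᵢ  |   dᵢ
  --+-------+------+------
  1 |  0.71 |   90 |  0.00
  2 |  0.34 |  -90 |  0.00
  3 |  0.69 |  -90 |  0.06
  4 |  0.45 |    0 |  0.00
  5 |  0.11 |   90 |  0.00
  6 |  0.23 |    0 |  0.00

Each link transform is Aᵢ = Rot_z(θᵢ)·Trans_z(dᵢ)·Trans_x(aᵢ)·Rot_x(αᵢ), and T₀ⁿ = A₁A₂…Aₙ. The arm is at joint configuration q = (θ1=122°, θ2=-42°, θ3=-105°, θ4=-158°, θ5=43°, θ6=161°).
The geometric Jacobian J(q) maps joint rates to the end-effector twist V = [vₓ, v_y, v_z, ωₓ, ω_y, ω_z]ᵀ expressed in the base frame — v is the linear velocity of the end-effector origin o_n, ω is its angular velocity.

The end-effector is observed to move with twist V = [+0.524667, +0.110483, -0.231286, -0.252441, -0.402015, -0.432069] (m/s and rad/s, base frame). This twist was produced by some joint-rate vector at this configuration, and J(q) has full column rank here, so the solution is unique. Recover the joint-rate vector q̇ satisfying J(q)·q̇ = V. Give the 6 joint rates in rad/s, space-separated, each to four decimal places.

-0.4410 -0.9660 -0.3940 0.1850 -0.2000 -0.6200

o_n = [-0.2756, 1.0576, -0.1233]
J₁: ẑ×o_n = [-1.0576, -0.2756, 0.0000], ω = ẑ
J2: z=[0.8480, 0.5299, 0.0000] o=[-0.3762, 0.6021, 0.0000] → [-0.0653, 0.1046, 0.3330, 0.8480, 0.5299, 0.0000]
J3: z=[-0.3546, 0.5675, 0.7431] o=[-0.5101, 0.8164, -0.2275] → [-0.1202, 0.2112, -0.2186, -0.3546, 0.5675, 0.7431]
J4: z=[-0.1609, 0.7459, -0.6463] o=[0.1041, 1.0911, -0.0634] → [-0.0663, 0.2358, 0.2886, -0.1609, 0.7459, -0.6463]
J5: z=[-0.1609, 0.7459, -0.6463] o=[-0.3399, 1.0412, -0.0104] → [-0.0736, -0.0597, -0.0506, -0.1609, 0.7459, -0.6463]
J6: z=[-0.6849, -0.5559, -0.4710] o=[-0.4181, 1.0816, 0.0556] → [0.0882, -0.1897, 0.0956, -0.6849, -0.5559, -0.4710]
q̇ = J⁺·V = [-0.4410, -0.9660, -0.3940, 0.1850, -0.2000, -0.6200]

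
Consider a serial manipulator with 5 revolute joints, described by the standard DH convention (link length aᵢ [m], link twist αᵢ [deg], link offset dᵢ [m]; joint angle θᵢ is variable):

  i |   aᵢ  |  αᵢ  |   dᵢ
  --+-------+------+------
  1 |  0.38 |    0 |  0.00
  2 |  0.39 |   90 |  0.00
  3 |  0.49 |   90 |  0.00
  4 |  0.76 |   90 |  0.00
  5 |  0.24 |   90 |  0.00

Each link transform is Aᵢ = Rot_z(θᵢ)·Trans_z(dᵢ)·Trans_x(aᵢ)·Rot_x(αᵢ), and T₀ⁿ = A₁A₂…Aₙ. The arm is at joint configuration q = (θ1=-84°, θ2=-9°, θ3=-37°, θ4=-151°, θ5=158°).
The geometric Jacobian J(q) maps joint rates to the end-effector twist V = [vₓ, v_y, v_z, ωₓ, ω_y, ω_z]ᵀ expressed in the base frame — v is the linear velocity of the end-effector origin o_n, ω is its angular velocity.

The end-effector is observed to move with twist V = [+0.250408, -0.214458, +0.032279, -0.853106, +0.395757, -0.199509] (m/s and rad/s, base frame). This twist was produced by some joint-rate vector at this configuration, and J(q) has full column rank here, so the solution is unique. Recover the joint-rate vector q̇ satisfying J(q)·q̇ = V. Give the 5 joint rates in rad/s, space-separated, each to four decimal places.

0.7120 -0.9240 0.3540 0.2010 0.5930

o_n = [0.2815, -0.7429, -0.0838]
J₁: ẑ×o_n = [0.7429, 0.2815, -0.0000], ω = ẑ
J2: z=[0.0000, 0.0000, 1.0000] o=[0.0397, -0.3779, 0.0000] → [0.3650, 0.2418, -0.0000, 0.0000, 0.0000, 1.0000]
J3: z=[-0.9986, 0.0523, 0.0000] o=[0.0193, -0.7674, 0.0000] → [-0.0044, -0.0837, -0.0382, -0.9986, 0.0523, 0.0000]
J4: z=[0.0315, 0.6010, -0.7986] o=[-0.0012, -1.1582, -0.2949] → [0.4586, -0.2324, -0.1568, 0.0315, 0.6010, -0.7986]
J5: z=[-0.8532, 0.4324, 0.2918] o=[0.3946, -0.6473, 0.1051] → [-0.0538, -0.1942, 0.1304, -0.8532, 0.4324, 0.2918]
q̇ = J⁺·V = [0.7120, -0.9240, 0.3540, 0.2010, 0.5930]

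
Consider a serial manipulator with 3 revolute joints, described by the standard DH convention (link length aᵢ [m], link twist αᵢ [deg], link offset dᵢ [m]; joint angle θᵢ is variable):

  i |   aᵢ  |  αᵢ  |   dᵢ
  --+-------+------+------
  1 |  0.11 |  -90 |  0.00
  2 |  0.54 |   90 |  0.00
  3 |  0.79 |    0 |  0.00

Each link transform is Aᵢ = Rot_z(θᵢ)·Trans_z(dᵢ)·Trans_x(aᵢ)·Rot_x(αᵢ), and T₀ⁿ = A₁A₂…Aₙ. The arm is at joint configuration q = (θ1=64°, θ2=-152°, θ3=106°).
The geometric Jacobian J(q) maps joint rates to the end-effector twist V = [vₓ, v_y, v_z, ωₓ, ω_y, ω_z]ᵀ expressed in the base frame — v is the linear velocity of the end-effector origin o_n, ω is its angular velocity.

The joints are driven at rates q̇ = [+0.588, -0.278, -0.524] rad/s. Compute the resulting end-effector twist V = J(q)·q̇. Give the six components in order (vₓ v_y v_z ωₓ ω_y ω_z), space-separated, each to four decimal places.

o_n = [-0.7590, 0.1760, 0.1513]
J₁: ẑ×o_n = [-0.1760, -0.7590, 0.0000], ω = ẑ
J2: z=[-0.8988, 0.4384, 0.0000] o=[0.0482, 0.0989, 0.0000] → [0.0663, 0.1360, 0.2845, -0.8988, 0.4384, 0.0000]
J3: z=[-0.2058, -0.4220, -0.8829] o=[-0.1608, -0.3297, 0.2535] → [0.4896, 0.5072, -0.3565, -0.2058, -0.4220, -0.8829]
V = J·q̇ = [-0.3785, -0.7499, 0.1077, 0.3577, 0.0992, 1.0507]

-0.3785 -0.7499 0.1077 0.3577 0.0992 1.0507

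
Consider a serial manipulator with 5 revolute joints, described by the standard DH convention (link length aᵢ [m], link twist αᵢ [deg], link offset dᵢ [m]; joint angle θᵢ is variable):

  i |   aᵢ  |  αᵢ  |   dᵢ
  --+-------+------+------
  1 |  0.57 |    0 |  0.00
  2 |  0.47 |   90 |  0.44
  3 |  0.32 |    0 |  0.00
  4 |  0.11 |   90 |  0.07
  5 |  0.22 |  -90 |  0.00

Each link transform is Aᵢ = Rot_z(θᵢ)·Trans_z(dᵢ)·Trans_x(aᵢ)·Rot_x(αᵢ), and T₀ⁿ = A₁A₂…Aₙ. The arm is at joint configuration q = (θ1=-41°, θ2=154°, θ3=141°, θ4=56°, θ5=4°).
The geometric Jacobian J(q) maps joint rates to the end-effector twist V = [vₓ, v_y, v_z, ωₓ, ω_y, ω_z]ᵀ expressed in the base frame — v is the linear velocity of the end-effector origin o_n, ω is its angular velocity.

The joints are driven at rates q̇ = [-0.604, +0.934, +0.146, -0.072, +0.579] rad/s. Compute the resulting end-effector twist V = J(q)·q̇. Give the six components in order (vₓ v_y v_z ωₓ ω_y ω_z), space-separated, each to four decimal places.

-0.0860 -0.1848 -0.0570 0.1343 -0.1269 0.8837

o_n = [0.5454, -0.4269, 0.5451]
J₁: ẑ×o_n = [0.4269, 0.5454, -0.0000], ω = ẑ
J2: z=[0.0000, 0.0000, 1.0000] o=[0.4302, -0.3740, 0.0000] → [0.0530, 0.1152, -0.0000, 0.0000, 0.0000, 1.0000]
J3: z=[0.9205, 0.3907, 0.0000] o=[0.2465, 0.0587, 0.4400] → [0.0410, -0.0967, -0.5638, 0.9205, 0.3907, 0.0000]
J4: z=[0.9205, 0.3907, 0.0000] o=[0.3437, -0.1702, 0.6414] → [-0.0376, 0.0887, -0.3151, 0.9205, 0.3907, 0.0000]
J5: z=[0.1142, -0.2691, 0.9563] o=[0.4492, -0.2397, 0.6092] → [0.1963, 0.0993, 0.0045, 0.1142, -0.2691, 0.9563]
V = J·q̇ = [-0.0860, -0.1848, -0.0570, 0.1343, -0.1269, 0.8837]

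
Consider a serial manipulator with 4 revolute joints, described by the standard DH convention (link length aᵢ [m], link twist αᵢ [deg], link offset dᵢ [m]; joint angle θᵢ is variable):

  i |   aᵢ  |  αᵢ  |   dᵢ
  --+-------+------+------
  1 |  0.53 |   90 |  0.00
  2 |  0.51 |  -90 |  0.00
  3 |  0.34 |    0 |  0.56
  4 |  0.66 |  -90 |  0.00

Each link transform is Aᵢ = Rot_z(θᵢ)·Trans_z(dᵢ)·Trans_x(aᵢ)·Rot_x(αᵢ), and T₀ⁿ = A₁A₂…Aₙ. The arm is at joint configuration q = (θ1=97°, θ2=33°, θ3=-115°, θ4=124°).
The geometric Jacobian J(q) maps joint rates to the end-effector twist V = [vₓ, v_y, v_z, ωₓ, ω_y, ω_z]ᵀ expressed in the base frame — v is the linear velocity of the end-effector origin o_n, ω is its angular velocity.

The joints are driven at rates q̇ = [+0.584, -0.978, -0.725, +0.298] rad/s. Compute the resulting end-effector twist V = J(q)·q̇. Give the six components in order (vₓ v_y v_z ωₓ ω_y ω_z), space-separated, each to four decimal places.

-0.5708 0.9081 -0.6345 -0.9991 0.1116 0.2259

o_n = [0.0719, 1.0959, 1.0242]
J₁: ẑ×o_n = [-1.0959, 0.0719, 0.0000], ω = ẑ
J2: z=[0.9925, 0.1219, 0.0000] o=[-0.0646, 0.5260, 0.0000] → [0.1248, -1.0166, 0.5489, 0.9925, 0.1219, 0.0000]
J3: z=[0.0664, -0.5406, 0.8387] o=[-0.1167, 0.9506, 0.2778] → [-0.5253, 0.1086, 0.1116, 0.0664, -0.5406, 0.8387]
J4: z=[0.0664, -0.5406, 0.8387] o=[0.2410, 0.5658, 0.6692] → [-0.6365, -0.1654, -0.0562, 0.0664, -0.5406, 0.8387]
V = J·q̇ = [-0.5708, 0.9081, -0.6345, -0.9991, 0.1116, 0.2259]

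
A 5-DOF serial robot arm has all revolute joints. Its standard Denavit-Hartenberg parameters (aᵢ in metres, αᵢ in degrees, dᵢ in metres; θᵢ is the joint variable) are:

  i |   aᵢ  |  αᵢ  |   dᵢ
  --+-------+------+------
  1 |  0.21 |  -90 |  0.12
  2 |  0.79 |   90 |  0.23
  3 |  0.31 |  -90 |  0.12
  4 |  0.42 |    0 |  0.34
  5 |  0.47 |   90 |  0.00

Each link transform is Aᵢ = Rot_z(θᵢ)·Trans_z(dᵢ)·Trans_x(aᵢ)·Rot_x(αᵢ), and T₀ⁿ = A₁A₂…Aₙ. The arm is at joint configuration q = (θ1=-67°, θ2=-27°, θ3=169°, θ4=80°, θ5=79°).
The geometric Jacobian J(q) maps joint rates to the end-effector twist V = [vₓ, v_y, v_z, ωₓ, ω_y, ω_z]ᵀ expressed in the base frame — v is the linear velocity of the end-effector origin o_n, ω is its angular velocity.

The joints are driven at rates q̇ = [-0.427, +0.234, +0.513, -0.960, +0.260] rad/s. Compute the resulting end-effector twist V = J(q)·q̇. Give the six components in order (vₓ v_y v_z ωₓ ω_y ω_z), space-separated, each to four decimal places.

o_n = [0.3302, -1.0708, 0.0624]
J₁: ẑ×o_n = [1.0708, 0.3302, -0.0000], ω = ẑ
J2: z=[0.9205, 0.3907, 0.0000] o=[0.0821, -0.1933, 0.1200] → [-0.0225, 0.0530, -0.9047, 0.9205, 0.3907, 0.0000]
J3: z=[-0.1774, 0.4179, 0.8910] o=[0.5688, -0.7514, 0.4787] → [0.1107, -0.2864, 0.1564, -0.1774, 0.4179, 0.8910]
J4: z=[-0.9700, -0.2271, -0.0866] o=[0.4960, -0.4285, 0.4474] → [0.0318, -0.3591, 0.5854, -0.9700, -0.2271, -0.0866]
J5: z=[-0.9700, -0.2271, -0.0866] o=[0.2275, -0.6144, 0.0169] → [-0.0499, 0.0352, 0.4660, -0.9700, -0.2271, -0.0866]
V = J·q̇ = [-0.4492, 0.0784, -0.5723, 0.8034, 0.4648, 0.0907]

-0.4492 0.0784 -0.5723 0.8034 0.4648 0.0907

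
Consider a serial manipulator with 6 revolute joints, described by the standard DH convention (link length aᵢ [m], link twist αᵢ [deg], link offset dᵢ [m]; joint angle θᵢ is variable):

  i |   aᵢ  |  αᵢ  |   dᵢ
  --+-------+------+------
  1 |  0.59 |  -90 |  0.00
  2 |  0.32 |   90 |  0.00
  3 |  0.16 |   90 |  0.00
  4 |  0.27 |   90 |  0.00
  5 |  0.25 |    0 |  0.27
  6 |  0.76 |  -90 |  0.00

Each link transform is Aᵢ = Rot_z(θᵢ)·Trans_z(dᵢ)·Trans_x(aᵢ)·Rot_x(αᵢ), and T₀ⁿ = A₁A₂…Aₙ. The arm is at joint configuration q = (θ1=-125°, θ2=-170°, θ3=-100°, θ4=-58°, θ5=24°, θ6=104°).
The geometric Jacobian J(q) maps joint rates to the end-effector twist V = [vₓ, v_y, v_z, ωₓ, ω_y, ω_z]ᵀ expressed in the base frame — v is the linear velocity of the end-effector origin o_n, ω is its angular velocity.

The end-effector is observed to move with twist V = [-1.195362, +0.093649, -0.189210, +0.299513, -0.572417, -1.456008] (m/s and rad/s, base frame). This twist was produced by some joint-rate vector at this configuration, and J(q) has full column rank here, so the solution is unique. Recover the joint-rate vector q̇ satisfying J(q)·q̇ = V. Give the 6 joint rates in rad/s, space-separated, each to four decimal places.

-0.3800 0.7070 0.8740 0.4490 0.7080 -0.9610

o_n = [-0.4168, -0.8980, 0.1037]
J₁: ẑ×o_n = [0.8980, -0.4168, 0.0000], ω = ẑ
J2: z=[0.8192, -0.5736, 0.0000] o=[-0.3384, -0.4833, 0.0000] → [-0.0595, -0.0850, -0.3846, 0.8192, -0.5736, 0.0000]
J3: z=[0.0996, 0.1422, -0.9848] o=[-0.1577, -0.2252, 0.0556] → [-0.6557, 0.2504, -0.0302, 0.0996, 0.1422, -0.9848]
J4: z=[-0.4140, -0.8941, -0.1710] o=[-0.3024, -0.1572, 0.0507] → [-0.1740, 0.0415, 0.2045, -0.4140, -0.8941, -0.1710]
J5: z=[0.7145, -0.4356, 0.5474] o=[-0.4547, -0.1290, 0.2719] → [0.4942, 0.1410, -0.5329, 0.7145, -0.4356, 0.5474]
J6: z=[0.7145, -0.4356, 0.5474] o=[-0.4327, -0.3136, 0.5894] → [0.5315, 0.3558, -0.4106, 0.7145, -0.4356, 0.5474]
q̇ = J⁺·V = [-0.3800, 0.7070, 0.8740, 0.4490, 0.7080, -0.9610]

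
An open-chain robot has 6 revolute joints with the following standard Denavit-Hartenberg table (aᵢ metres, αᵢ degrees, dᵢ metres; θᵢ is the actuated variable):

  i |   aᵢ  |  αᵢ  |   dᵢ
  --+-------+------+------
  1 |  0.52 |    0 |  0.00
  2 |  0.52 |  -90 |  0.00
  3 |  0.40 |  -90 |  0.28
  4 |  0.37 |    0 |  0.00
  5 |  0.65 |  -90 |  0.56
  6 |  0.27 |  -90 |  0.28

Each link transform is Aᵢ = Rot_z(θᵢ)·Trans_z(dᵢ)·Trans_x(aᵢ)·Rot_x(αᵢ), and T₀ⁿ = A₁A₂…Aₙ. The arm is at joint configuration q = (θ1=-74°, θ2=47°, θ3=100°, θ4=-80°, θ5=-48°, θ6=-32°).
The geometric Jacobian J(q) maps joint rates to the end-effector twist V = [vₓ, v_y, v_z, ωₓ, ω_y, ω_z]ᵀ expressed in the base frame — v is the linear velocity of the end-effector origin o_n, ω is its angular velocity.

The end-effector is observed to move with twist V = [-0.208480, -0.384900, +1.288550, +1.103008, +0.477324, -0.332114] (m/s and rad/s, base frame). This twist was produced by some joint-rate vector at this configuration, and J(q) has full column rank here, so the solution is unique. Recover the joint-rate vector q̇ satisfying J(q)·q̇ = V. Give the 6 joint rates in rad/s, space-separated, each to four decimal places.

-0.5990 0.5580 0.8060 -0.0430 -0.7620 0.1950

o_n = [0.6527, 0.9346, -0.0195]
J₁: ẑ×o_n = [-0.9346, 0.6527, 0.0000], ω = ẑ
J2: z=[0.0000, 0.0000, 1.0000] o=[0.1433, -0.4999, 0.0000] → [-1.4345, 0.5094, 0.0000, 0.0000, 0.0000, 1.0000]
J3: z=[0.4540, 0.8910, 0.0000] o=[0.6067, -0.7359, 0.0000] → [-0.0173, 0.0088, 0.7174, 0.4540, 0.8910, 0.0000]
J4: z=[-0.8775, 0.4471, 0.1736] o=[0.6719, -0.4549, -0.3939] → [-0.0739, 0.3252, -1.2107, -0.8775, 0.4471, 0.1736]
J5: z=[-0.8775, 0.4471, 0.1736] o=[0.8274, -0.1252, -0.4572] → [0.0117, 0.3538, -0.8519, -0.8775, 0.4471, 0.1736]
J6: z=[0.1576, 0.6107, -0.7760] o=[0.6304, 0.5500, 0.0341] → [0.2657, -0.0089, 0.0470, 0.1576, 0.6107, -0.7760]
q̇ = J⁺·V = [-0.5990, 0.5580, 0.8060, -0.0430, -0.7620, 0.1950]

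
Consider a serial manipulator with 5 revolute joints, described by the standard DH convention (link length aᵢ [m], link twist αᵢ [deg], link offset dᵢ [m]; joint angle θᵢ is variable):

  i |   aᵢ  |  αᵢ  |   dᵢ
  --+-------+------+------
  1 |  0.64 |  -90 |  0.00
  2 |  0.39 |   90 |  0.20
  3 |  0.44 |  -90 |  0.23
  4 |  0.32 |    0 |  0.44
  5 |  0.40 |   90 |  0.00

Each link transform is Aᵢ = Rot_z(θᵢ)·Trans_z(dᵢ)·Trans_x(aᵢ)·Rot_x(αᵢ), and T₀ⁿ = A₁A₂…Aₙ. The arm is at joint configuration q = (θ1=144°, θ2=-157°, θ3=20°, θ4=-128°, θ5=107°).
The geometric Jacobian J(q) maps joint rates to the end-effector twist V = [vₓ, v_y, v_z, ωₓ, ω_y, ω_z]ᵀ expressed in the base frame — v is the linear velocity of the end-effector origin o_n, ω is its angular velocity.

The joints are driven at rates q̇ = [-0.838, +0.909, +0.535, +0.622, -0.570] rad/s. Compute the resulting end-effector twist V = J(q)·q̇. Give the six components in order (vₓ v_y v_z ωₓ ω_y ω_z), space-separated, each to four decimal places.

o_n = [-0.1948, -0.8773, -0.2559]
J₁: ẑ×o_n = [0.8773, -0.1948, 0.0000], ω = ẑ
J2: z=[-0.5878, -0.8090, 0.0000] o=[-0.5178, 0.3762, 0.0000] → [0.2070, -0.1504, 0.9981, -0.5878, -0.8090, 0.0000]
J3: z=[0.3161, -0.2297, -0.9205] o=[-0.3449, 0.0034, 0.1524] → [-0.7169, -0.0091, -0.2439, 0.3161, -0.2297, -0.9205]
J4: z=[-0.8070, -0.5752, -0.1336] o=[-0.0527, -0.3949, 0.1022] → [0.1415, -0.2700, 0.3076, -0.8070, -0.5752, -0.1336]
J5: z=[-0.8070, -0.5752, -0.1336] o=[-0.4264, -0.5512, -0.2610] → [-0.0465, -0.0268, 0.3964, -0.8070, -0.5752, -0.1336]
V = J·q̇ = [-0.8161, -0.1310, 0.7421, -0.4071, -0.8882, -1.3374]

-0.8161 -0.1310 0.7421 -0.4071 -0.8882 -1.3374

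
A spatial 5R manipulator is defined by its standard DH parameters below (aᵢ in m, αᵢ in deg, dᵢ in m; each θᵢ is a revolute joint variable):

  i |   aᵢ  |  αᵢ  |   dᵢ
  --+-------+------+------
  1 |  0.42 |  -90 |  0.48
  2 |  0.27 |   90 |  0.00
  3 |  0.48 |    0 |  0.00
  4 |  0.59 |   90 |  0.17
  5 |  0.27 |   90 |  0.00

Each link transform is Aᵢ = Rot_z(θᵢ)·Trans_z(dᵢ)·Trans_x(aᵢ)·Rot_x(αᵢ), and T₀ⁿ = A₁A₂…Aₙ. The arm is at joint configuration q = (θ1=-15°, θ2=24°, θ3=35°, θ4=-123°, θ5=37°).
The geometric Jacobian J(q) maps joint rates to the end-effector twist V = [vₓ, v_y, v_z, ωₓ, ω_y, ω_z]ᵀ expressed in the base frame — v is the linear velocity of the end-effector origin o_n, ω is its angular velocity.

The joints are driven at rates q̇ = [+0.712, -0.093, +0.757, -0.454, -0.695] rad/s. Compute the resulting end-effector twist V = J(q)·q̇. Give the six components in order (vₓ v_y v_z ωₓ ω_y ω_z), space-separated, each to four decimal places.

o_n = [1.0092, -0.8189, 0.5026]
J₁: ẑ×o_n = [0.8189, 1.0092, -0.0000], ω = ẑ
J2: z=[0.2588, 0.9659, 0.0000] o=[0.4057, -0.1087, 0.4800] → [0.0218, -0.0058, -0.7668, 0.2588, 0.9659, 0.0000]
J3: z=[0.3929, -0.1053, 0.9135] o=[0.6439, -0.1725, 0.3702] → [0.5766, 0.2817, -0.2155, 0.3929, -0.1053, 0.9135]
J4: z=[0.3929, -0.1053, 0.9135] o=[1.0622, 0.0004, 0.2103] → [0.7177, -0.1632, -0.3275, 0.3929, -0.1053, 0.9135]
J5: z=[-0.8909, 0.2026, 0.4065] o=[0.9945, -0.5919, 0.3572] → [0.1217, 0.1355, 0.1993, -0.8909, 0.2026, 0.4065]
V = J·q̇ = [0.6070, 0.9123, -0.0817, 0.7142, -0.2625, 0.7063]

0.6070 0.9123 -0.0817 0.7142 -0.2625 0.7063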